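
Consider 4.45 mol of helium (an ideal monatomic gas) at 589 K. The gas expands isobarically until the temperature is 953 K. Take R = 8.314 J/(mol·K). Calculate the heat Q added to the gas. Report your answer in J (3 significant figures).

Q ≈ 33700 J

Isobaric: W = nRΔT = (4.45)(8.314)(364) = 13467 J.
ΔU = nCᵥΔT with Cᵥ = 3R/2: ΔU = (4.45)(12.47)(364) = 20201 J.
Q = ΔU + W = 20201 + 13467 = 33668 J.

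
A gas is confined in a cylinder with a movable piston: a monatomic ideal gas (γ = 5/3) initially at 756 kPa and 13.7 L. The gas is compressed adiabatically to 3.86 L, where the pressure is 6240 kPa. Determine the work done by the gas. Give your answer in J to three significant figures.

W ≈ -20600 J

Adiabatic: W = (P₁V₁ − P₂V₂)/(γ − 1) with γ = 5/3.
P₁V₁ = 10357 J, P₂V₂ = 24086 J.
W = (10357 − 24086) / 0.6667 = -20594 J.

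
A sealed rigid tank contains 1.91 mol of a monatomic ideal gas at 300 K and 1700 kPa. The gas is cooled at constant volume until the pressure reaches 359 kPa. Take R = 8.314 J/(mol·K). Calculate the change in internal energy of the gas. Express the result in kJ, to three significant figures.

Constant volume ⇒ W = 0, so Q = ΔU = nCᵥΔT with Cᵥ = 3R/2 = 12.47 J/(mol·K).
At constant V, T₂/T₁ = P₂/P₁ ⇒ ΔT = T₁(P₂/P₁ − 1) = 300·(359/1700 − 1) = -236.6 K.
ΔU = (1.91)(12.47)(-236.6) = -5637 J.

ΔU ≈ -5.64 kJ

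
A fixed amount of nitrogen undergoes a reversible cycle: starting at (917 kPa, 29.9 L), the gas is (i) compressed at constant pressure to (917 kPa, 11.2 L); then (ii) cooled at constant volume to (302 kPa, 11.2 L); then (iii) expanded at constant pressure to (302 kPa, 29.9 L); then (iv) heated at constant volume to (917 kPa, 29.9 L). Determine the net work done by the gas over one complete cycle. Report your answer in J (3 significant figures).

W_net ≈ -11500 J

Constant-volume legs do no work.
W(i) = (917)(11.2 − 29.9) = -17148 J; W(iii) = (302)(29.9 − 11.2) = 5647 J.
W_net = -17148 + 5647 = -11500 J (the counter-clockwise enclosed area).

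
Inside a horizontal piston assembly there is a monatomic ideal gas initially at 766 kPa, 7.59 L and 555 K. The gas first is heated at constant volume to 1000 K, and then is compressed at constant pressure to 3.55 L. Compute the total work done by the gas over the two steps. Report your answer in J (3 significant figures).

Step 1 (isochoric): W = 0 (constant volume).
After step 1: P = 1380 kPa (V unchanged).
Step 2 (isobaric): W = PΔV = (1380 kPa)(3.55 − 7.59 L) = -5576 J.
W_total = 0 − 5576 = -5576 J.

W_total ≈ -5580 J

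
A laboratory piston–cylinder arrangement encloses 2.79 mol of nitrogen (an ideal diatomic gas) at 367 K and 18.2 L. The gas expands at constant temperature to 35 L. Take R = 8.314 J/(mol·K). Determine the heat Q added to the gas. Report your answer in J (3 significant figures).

Isothermal ⇒ ΔU = 0, so Q = W = nRT ln(V₂/V₁).
Q = (2.79)(8.314)(367) ln(35/18.2) = 8513 × 0.6539 = 5567 J.

Q ≈ 5570 J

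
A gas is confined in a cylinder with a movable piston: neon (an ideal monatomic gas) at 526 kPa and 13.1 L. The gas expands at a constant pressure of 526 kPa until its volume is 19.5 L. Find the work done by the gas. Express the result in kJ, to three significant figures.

Isobaric: W = P ΔV.
W = (526 kPa)(19.5 − 13.1 L) = (526)(6.4) = 3366 J.

W ≈ 3.37 kJ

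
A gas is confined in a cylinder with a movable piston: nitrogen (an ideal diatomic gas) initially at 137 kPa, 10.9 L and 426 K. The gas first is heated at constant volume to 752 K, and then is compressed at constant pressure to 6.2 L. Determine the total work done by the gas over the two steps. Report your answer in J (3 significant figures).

W_total ≈ -1140 J

Step 1 (isochoric): W = 0 (constant volume).
After step 1: P = 241.8 kPa (V unchanged).
Step 2 (isobaric): W = PΔV = (241.8 kPa)(6.2 − 10.9 L) = -1137 J.
W_total = 0 − 1137 = -1137 J.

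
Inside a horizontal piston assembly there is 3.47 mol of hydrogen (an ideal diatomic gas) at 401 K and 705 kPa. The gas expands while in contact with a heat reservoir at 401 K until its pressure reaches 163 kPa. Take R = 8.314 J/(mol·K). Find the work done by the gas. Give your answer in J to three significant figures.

W ≈ 16900 J

Isothermal process: W = nRT ln(V₂/V₁) = nRT ln(P₁/P₂).
W = (3.47)(8.314)(401) × ln(705/163)
  = 11569 × ln(4.325) = 11569 × 1.464
W_by_gas = 16942 J.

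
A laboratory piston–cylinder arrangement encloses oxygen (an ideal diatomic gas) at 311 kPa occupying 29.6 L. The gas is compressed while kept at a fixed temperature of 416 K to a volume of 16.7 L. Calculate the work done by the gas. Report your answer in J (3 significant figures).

Isothermal: W = nRT ln(V₂/V₁) = P₁V₁ ln(V₂/V₁).
P₁V₁ = (311 kPa)(29.6 L) = 9206 J.
W = 9206 × ln(16.7/29.6) = 9206 × -0.5724
W_by_gas = -5269 J.

W ≈ -5270 J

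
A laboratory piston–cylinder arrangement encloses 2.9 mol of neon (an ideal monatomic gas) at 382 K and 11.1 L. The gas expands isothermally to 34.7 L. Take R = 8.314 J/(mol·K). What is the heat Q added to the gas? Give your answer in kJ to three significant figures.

Isothermal ⇒ ΔU = 0, so Q = W = nRT ln(V₂/V₁).
Q = (2.9)(8.314)(382) ln(34.7/11.1) = 9210 × 1.14 = 10498 J.

Q ≈ 10.5 kJ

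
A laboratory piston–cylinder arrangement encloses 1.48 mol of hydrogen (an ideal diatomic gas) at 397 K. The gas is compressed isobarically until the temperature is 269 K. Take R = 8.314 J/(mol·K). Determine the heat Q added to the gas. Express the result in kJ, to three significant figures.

Isobaric: W = nRΔT = (1.48)(8.314)(-128) = -1575 J.
ΔU = nCᵥΔT with Cᵥ = 5R/2: ΔU = (1.48)(20.79)(-128) = -3938 J.
Q = ΔU + W = -3938 − 1575 = -5513 J.

Q ≈ -5.51 kJ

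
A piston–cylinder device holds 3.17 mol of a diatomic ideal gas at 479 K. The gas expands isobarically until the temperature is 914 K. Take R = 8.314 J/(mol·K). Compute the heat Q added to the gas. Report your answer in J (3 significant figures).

Isobaric: W = nRΔT = (3.17)(8.314)(435) = 11465 J.
ΔU = nCᵥΔT with Cᵥ = 5R/2: ΔU = (3.17)(20.79)(435) = 28661 J.
Q = ΔU + W = 28661 + 11465 = 40126 J.

Q ≈ 40100 J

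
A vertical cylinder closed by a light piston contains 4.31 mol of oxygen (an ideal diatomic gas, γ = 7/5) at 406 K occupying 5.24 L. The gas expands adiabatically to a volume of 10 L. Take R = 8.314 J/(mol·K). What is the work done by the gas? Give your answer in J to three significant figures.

W ≈ 8290 J

Adiabatic: TV^(γ−1) = const with γ = 7/5.
T₂ = T₁ (V₁/V₂)^(γ−1) = 406 × (5.24/10)^0.4 = 406 × 0.7722 = 313.5 K.
W_by = nCᵥ(T₁ − T₂) = (4.31)(20.79)(406 − 313.5) = 8285 J.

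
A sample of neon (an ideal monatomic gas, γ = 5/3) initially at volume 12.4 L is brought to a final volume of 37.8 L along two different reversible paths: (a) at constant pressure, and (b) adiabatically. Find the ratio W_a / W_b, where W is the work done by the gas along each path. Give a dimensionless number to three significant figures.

W_a / W_b ≈ 2.60

Path (a) isobaric: W = P₁(V₂ − V₁) → W_a/(P₁V₁) = 2.048.
Path (b) adiabatic: W = P₁V₁(1 − (V₁/V₂)^(γ−1))/(γ−1) → W_b/(P₁V₁) = 0.7865.
W_a / W_b = 2.048 / 0.7865 = 2.604.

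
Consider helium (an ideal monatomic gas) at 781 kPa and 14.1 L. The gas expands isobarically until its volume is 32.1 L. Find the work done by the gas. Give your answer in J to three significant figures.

Isobaric: W = P ΔV.
W = (781 kPa)(32.1 − 14.1 L) = (781)(18) = 14058 J.

W ≈ 14100 J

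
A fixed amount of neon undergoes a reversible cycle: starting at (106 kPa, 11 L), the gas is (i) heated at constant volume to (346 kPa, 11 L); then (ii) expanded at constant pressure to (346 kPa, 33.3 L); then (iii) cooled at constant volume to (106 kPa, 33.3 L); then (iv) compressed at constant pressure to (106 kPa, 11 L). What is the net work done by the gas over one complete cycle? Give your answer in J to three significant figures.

W_net ≈ 5350 J

Constant-volume legs do no work.
W(ii) = (346)(33.3 − 11) = 7716 J; W(iv) = (106)(11 − 33.3) = -2364 J.
W_net = 7716 − 2364 = 5352 J (the clockwise enclosed area).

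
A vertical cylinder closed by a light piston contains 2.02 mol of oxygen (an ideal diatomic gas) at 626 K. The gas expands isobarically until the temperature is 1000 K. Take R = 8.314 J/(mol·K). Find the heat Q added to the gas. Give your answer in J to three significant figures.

Isobaric: W = nRΔT = (2.02)(8.314)(374) = 6281 J.
ΔU = nCᵥΔT with Cᵥ = 5R/2: ΔU = (2.02)(20.79)(374) = 15703 J.
Q = ΔU + W = 15703 + 6281 = 21984 J.

Q ≈ 22000 J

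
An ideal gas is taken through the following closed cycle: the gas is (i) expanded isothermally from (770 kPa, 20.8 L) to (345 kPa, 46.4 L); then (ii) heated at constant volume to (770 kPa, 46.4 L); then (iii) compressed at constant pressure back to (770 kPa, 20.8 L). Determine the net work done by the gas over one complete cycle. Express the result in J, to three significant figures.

Leg (i): W = PᵢVᵢ ln(V_f/Vᵢ) = (16016) ln(46.4/20.8) = 12850 J.
Leg (ii): W = 0.
Leg (iii): W = PΔV = (770)(20.8 − 46.4) = -19712 J.
W_net = 12850 − 19712 = -6862 J.

W_net ≈ -6860 J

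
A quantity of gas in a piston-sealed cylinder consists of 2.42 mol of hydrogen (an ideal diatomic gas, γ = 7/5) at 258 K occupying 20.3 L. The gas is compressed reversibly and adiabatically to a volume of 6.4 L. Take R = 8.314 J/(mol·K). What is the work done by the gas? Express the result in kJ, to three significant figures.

Adiabatic: TV^(γ−1) = const with γ = 7/5.
T₂ = T₁ (V₁/V₂)^(γ−1) = 258 × (20.3/6.4)^0.4 = 258 × 1.587 = 409.4 K.
W_by = nCᵥ(T₁ − T₂) = (2.42)(20.79)(258 − 409.4) = -7615 J.

W ≈ -7.62 kJ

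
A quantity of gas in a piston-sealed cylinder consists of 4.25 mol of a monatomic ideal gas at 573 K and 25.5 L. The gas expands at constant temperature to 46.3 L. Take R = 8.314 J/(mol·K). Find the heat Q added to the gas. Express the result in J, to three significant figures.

Isothermal ⇒ ΔU = 0, so Q = W = nRT ln(V₂/V₁).
Q = (4.25)(8.314)(573) ln(46.3/25.5) = 20247 × 0.5965 = 12076 J.

Q ≈ 12100 J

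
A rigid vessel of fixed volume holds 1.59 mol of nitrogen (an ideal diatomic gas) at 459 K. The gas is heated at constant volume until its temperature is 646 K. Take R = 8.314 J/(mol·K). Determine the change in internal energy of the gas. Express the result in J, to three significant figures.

ΔU ≈ 6180 J

Constant volume ⇒ W = 0, so Q = ΔU = nCᵥΔT with Cᵥ = 5R/2 = 20.79 J/(mol·K).
ΔU = (1.59)(20.79)(646 − 459) = 6180 J.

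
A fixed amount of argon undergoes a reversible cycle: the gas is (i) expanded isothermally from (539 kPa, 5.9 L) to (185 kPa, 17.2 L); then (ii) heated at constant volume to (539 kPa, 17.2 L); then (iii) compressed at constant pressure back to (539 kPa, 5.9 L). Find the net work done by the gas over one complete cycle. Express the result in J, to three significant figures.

W_net ≈ -2690 J

Leg (i): W = PᵢVᵢ ln(V_f/Vᵢ) = (3180) ln(17.2/5.9) = 3403 J.
Leg (ii): W = 0.
Leg (iii): W = PΔV = (539)(5.9 − 17.2) = -6091 J.
W_net = 3403 − 6091 = -2688 J.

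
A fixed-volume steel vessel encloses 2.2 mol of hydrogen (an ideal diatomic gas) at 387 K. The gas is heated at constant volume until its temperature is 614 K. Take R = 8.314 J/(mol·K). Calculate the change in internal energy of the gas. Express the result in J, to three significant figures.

Constant volume ⇒ W = 0, so Q = ΔU = nCᵥΔT with Cᵥ = 5R/2 = 20.79 J/(mol·K).
ΔU = (2.2)(20.79)(614 − 387) = 10380 J.

ΔU ≈ 10400 J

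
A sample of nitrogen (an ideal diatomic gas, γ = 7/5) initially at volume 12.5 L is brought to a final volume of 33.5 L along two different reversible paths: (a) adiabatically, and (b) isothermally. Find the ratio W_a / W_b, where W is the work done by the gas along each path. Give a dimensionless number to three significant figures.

Path (a) adiabatic: W = P₁V₁(1 − (V₁/V₂)^(γ−1))/(γ−1) → W_a/(P₁V₁) = 0.8147.
Path (b) isothermal: W = P₁V₁ ln(V₂/V₁) → W_b/(P₁V₁) = 0.9858.
W_a / W_b = 0.8147 / 0.9858 = 0.8264.

W_a / W_b ≈ 0.826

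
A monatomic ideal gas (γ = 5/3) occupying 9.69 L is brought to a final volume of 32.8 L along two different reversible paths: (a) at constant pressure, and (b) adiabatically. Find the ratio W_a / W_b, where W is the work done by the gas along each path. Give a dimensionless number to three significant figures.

W_a / W_b ≈ 2.86

Path (a) isobaric: W = P₁(V₂ − V₁) → W_a/(P₁V₁) = 2.385.
Path (b) adiabatic: W = P₁V₁(1 − (V₁/V₂)^(γ−1))/(γ−1) → W_b/(P₁V₁) = 0.8346.
W_a / W_b = 2.385 / 0.8346 = 2.857.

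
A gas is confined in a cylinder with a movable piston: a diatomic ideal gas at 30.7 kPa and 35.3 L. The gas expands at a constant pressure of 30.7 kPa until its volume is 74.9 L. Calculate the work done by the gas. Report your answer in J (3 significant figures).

W ≈ 1220 J

Isobaric: W = P ΔV.
W = (30.7 kPa)(74.9 − 35.3 L) = (30.7)(39.6) = 1216 J.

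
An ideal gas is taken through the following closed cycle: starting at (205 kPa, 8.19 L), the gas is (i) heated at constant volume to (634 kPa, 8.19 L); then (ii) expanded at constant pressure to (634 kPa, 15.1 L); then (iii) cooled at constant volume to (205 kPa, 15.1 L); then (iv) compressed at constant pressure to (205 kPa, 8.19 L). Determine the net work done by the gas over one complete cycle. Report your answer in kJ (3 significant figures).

W_net ≈ 2.96 kJ

Constant-volume legs do no work.
W(ii) = (634)(15.1 − 8.19) = 4381 J; W(iv) = (205)(8.19 − 15.1) = -1417 J.
W_net = 4381 − 1417 = 2964 J (the clockwise enclosed area).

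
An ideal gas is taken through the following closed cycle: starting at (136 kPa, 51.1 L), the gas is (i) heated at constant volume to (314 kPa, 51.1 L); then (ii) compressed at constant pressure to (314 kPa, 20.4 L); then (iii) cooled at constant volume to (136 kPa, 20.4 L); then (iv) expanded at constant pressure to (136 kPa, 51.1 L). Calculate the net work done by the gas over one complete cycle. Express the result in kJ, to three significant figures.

W_net ≈ -5.46 kJ

Constant-volume legs do no work.
W(ii) = (314)(20.4 − 51.1) = -9640 J; W(iv) = (136)(51.1 − 20.4) = 4175 J.
W_net = -9640 + 4175 = -5465 J (the counter-clockwise enclosed area).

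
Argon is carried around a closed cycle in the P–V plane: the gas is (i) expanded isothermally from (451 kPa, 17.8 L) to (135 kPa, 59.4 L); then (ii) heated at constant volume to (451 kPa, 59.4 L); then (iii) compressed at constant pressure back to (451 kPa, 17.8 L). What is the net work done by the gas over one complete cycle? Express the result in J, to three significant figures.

Leg (i): W = PᵢVᵢ ln(V_f/Vᵢ) = (8028) ln(59.4/17.8) = 9674 J.
Leg (ii): W = 0.
Leg (iii): W = PΔV = (451)(17.8 − 59.4) = -18762 J.
W_net = 9674 − 18762 = -9087 J.

W_net ≈ -9090 J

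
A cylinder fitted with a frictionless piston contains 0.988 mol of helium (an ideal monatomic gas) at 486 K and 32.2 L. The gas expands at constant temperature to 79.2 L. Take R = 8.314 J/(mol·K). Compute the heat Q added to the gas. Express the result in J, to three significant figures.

Q ≈ 3590 J

Isothermal ⇒ ΔU = 0, so Q = W = nRT ln(V₂/V₁).
Q = (0.988)(8.314)(486) ln(79.2/32.2) = 3992 × 0.9 = 3593 J.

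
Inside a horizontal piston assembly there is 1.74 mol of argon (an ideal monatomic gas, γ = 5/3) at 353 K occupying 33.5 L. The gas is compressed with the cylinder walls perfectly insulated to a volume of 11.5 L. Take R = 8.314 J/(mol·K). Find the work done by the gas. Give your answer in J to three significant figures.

W ≈ -7960 J

Adiabatic: TV^(γ−1) = const with γ = 5/3.
T₂ = T₁ (V₁/V₂)^(γ−1) = 353 × (33.5/11.5)^0.667 = 353 × 2.04 = 720 K.
W_by = nCᵥ(T₁ − T₂) = (1.74)(12.47)(353 − 720) = -7964 J.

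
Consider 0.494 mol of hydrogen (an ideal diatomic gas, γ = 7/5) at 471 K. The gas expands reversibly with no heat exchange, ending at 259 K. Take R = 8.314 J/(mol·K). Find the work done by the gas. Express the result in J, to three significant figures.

Adiabatic ⇒ Q = 0, so W_by = −ΔU = nCᵥ(T₁ − T₂).
Cᵥ = 5R/2 = 20.79 J/(mol·K).
W = (0.494)(20.79)(471 − 259) = 2177 J.

W ≈ 2180 J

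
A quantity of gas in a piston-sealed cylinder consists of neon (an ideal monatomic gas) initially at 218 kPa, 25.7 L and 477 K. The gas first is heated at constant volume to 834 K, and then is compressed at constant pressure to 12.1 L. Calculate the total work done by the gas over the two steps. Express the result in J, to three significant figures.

W_total ≈ -5180 J

Step 1 (isochoric): W = 0 (constant volume).
After step 1: P = 381.2 kPa (V unchanged).
Step 2 (isobaric): W = PΔV = (381.2 kPa)(12.1 − 25.7 L) = -5184 J.
W_total = 0 − 5184 = -5184 J.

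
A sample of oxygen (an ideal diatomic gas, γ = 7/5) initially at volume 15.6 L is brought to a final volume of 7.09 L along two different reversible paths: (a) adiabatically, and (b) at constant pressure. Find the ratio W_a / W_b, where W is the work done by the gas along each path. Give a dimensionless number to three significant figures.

W_a / W_b ≈ 1.70

Path (a) adiabatic: W = P₁V₁(1 − (V₁/V₂)^(γ−1))/(γ−1) → W_a/(P₁V₁) = -0.9271.
Path (b) isobaric: W = P₁(V₂ − V₁) → W_b/(P₁V₁) = -0.5455.
W_a / W_b = -0.9271 / -0.5455 = 1.7.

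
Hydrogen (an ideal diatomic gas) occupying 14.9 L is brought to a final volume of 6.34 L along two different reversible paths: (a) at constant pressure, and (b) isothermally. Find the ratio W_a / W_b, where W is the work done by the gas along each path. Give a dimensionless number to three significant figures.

W_a / W_b ≈ 0.672

Path (a) isobaric: W = P₁(V₂ − V₁) → W_a/(P₁V₁) = -0.5745.
Path (b) isothermal: W = P₁V₁ ln(V₂/V₁) → W_b/(P₁V₁) = -0.8545.
W_a / W_b = -0.5745 / -0.8545 = 0.6723.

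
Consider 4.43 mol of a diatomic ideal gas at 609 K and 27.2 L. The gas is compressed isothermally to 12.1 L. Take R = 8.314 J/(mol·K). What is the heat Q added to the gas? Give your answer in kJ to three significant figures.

Isothermal ⇒ ΔU = 0, so Q = W = nRT ln(V₂/V₁).
Q = (4.43)(8.314)(609) ln(12.1/27.2) = 22430 × -0.81 = -18169 J.

Q ≈ -18.2 kJ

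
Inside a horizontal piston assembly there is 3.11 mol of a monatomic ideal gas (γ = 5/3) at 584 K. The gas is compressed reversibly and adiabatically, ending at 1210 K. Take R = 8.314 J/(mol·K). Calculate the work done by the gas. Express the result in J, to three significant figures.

W ≈ -24300 J

Adiabatic ⇒ Q = 0, so W_by = −ΔU = nCᵥ(T₁ − T₂).
Cᵥ = 3R/2 = 12.47 J/(mol·K).
W = (3.11)(12.47)(584 − 1210) = -24279 J.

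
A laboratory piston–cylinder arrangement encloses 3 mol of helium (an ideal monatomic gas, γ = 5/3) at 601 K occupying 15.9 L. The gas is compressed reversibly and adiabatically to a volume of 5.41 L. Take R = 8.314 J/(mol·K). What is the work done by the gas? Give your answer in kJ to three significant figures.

W ≈ -23.6 kJ

Adiabatic: TV^(γ−1) = const with γ = 5/3.
T₂ = T₁ (V₁/V₂)^(γ−1) = 601 × (15.9/5.41)^0.667 = 601 × 2.052 = 1233 K.
W_by = nCᵥ(T₁ − T₂) = (3)(12.47)(601 − 1233) = -23650 J.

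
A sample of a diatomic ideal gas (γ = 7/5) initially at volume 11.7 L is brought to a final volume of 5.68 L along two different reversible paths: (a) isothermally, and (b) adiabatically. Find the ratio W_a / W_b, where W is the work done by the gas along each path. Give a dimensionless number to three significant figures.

Path (a) isothermal: W = P₁V₁ ln(V₂/V₁) → W_a/(P₁V₁) = -0.7226.
Path (b) adiabatic: W = P₁V₁(1 − (V₁/V₂)^(γ−1))/(γ−1) → W_b/(P₁V₁) = -0.8379.
W_a / W_b = -0.7226 / -0.8379 = 0.8624.

W_a / W_b ≈ 0.862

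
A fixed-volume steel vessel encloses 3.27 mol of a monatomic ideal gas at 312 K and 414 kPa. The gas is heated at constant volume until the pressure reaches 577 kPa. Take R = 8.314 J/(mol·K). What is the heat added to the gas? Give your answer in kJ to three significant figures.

Constant volume ⇒ W = 0, so Q = ΔU = nCᵥΔT with Cᵥ = 3R/2 = 12.47 J/(mol·K).
At constant V, T₂/T₁ = P₂/P₁ ⇒ ΔT = T₁(P₂/P₁ − 1) = 312·(577/414 − 1) = 122.8 K.
ΔU = (3.27)(12.47)(122.8) = 5009 J.

Q ≈ 5.01 kJ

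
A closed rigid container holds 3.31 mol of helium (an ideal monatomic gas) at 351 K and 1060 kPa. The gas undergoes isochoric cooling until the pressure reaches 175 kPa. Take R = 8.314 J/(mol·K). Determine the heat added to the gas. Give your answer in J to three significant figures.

Q ≈ -12100 J

Constant volume ⇒ W = 0, so Q = ΔU = nCᵥΔT with Cᵥ = 3R/2 = 12.47 J/(mol·K).
At constant V, T₂/T₁ = P₂/P₁ ⇒ ΔT = T₁(P₂/P₁ − 1) = 351·(175/1060 − 1) = -293.1 K.
ΔU = (3.31)(12.47)(-293.1) = -12097 J.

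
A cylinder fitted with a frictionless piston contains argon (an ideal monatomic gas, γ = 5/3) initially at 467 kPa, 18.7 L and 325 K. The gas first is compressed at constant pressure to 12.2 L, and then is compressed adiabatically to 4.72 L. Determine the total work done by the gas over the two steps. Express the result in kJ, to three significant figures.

Step 1 (isobaric): W = PΔV = (467 kPa)(12.2 − 18.7 L) = -3036 J.
After step 1: P = 467 kPa, V = 12.2 L, T = 212 K.
Step 2 (adiabatic): W = (P₁V₁ − P₂V₂)/(γ−1) = (5697 − 10731)/0.667 = -7550 J.
W_total = -3036 − 7550 = -10585 J.

W_total ≈ -10.6 kJ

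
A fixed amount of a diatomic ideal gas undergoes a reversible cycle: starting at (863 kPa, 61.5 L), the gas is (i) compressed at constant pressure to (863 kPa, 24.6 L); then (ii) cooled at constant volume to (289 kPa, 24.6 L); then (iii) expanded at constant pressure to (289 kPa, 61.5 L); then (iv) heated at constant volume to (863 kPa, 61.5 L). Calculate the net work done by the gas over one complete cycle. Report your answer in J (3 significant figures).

W_net ≈ -21200 J

Constant-volume legs do no work.
W(i) = (863)(24.6 − 61.5) = -31845 J; W(iii) = (289)(61.5 − 24.6) = 10664 J.
W_net = -31845 + 10664 = -21181 J (the counter-clockwise enclosed area).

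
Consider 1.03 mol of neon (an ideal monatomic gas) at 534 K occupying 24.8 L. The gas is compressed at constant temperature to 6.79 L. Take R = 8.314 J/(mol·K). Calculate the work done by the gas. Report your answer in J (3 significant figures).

W ≈ -5920 J

Isothermal: W = nRT ln(V₂/V₁).
W = (1.03)(8.314)(534) × ln(6.79/24.8)
  = 4573 × -1.295
W_by_gas = -5924 J.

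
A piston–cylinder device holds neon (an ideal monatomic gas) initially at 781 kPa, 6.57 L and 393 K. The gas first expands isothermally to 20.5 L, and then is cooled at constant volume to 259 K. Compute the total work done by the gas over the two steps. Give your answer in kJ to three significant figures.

Step 1 (isothermal): W = P₁V₁ ln(V₂/V₁) = (5131) ln(20.5/6.57) = 5839 J.
Step 2 (isochoric): W = 0 (constant volume).
W_total = 5839 + 0 = 5839 J.

W_total ≈ 5.84 kJ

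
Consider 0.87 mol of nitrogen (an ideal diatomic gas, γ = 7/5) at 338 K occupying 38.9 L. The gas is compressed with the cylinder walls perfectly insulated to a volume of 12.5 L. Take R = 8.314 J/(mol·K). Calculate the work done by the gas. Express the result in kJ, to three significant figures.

W ≈ -3.51 kJ

Adiabatic: TV^(γ−1) = const with γ = 7/5.
T₂ = T₁ (V₁/V₂)^(γ−1) = 338 × (38.9/12.5)^0.4 = 338 × 1.575 = 532.3 K.
W_by = nCᵥ(T₁ − T₂) = (0.87)(20.79)(338 − 532.3) = -3513 J.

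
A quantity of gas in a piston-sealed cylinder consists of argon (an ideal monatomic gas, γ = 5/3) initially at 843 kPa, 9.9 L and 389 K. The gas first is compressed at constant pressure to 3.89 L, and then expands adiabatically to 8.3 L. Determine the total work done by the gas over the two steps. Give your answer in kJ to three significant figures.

W_total ≈ -3.12 kJ

Step 1 (isobaric): W = PΔV = (843 kPa)(3.89 − 9.9 L) = -5066 J.
After step 1: P = 843 kPa, V = 3.89 L, T = 152.8 K.
Step 2 (adiabatic): W = (P₁V₁ − P₂V₂)/(γ−1) = (3279 − 1979)/0.667 = 1951 J.
W_total = -5066 + 1951 = -3115 J.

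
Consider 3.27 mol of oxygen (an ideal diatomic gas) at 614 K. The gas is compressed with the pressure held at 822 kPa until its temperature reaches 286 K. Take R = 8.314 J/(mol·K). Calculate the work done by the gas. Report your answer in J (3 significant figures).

W ≈ -8920 J

Isobaric: W = P ΔV = nR ΔT.
W = (3.27)(8.314)(286 − 614) = -8917 J.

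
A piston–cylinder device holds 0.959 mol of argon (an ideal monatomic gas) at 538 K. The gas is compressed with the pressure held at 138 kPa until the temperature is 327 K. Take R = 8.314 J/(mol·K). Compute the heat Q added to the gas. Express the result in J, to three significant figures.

Isobaric: W = nRΔT = (0.959)(8.314)(-211) = -1682 J.
ΔU = nCᵥΔT with Cᵥ = 3R/2: ΔU = (0.959)(12.47)(-211) = -2523 J.
Q = ΔU + W = -2523 − 1682 = -4206 J.

Q ≈ -4210 J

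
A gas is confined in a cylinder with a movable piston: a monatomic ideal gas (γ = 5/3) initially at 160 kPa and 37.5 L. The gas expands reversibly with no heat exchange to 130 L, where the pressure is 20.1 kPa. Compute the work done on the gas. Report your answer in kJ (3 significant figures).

Adiabatic: W = (P₁V₁ − P₂V₂)/(γ − 1) with γ = 5/3.
P₁V₁ = 6000 J, P₂V₂ = 2613 J.
W = (6000 − 2613) / 0.6667 = 5080 J.
Work on gas = −W_by = -5080 J.

W ≈ -5.08 kJ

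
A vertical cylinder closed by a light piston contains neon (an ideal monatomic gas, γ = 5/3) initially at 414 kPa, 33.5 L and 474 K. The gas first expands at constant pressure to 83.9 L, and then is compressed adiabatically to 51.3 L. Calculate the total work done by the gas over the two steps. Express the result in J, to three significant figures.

W_total ≈ 643 J

Step 1 (isobaric): W = PΔV = (414 kPa)(83.9 − 33.5 L) = 20866 J.
After step 1: P = 414 kPa, V = 83.9 L, T = 1187 K.
Step 2 (adiabatic): W = (P₁V₁ − P₂V₂)/(γ−1) = (34735 − 48216)/0.667 = -20222 J.
W_total = 20866 − 20222 = 643.4 J.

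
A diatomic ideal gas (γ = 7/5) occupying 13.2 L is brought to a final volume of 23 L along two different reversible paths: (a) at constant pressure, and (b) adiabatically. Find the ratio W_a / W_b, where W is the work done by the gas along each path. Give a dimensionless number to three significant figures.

Path (a) isobaric: W = P₁(V₂ − V₁) → W_a/(P₁V₁) = 0.7424.
Path (b) adiabatic: W = P₁V₁(1 − (V₁/V₂)^(γ−1))/(γ−1) → W_b/(P₁V₁) = 0.4979.
W_a / W_b = 0.7424 / 0.4979 = 1.491.

W_a / W_b ≈ 1.49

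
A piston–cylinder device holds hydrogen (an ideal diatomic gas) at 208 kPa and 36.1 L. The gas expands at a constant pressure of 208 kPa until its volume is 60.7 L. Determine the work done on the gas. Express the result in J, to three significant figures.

Isobaric: W = P ΔV.
W = (208 kPa)(60.7 − 36.1 L) = (208)(24.6) = 5117 J.
Work on gas = −W_by = -5117 J.

W ≈ -5120 J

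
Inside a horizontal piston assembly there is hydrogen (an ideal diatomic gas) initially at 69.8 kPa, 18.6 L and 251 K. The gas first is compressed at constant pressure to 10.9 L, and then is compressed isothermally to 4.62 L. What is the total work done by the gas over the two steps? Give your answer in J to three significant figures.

Step 1 (isobaric): W = PΔV = (69.8 kPa)(10.9 − 18.6 L) = -537.5 J.
After step 1: P = 69.8 kPa, V = 10.9 L, T = 147.1 K.
Step 2 (isothermal): W = P₁V₁ ln(V₂/V₁) = (760.8) ln(4.62/10.9) = -653.1 J.
W_total = -537.5 − 653.1 = -1191 J.

W_total ≈ -1190 J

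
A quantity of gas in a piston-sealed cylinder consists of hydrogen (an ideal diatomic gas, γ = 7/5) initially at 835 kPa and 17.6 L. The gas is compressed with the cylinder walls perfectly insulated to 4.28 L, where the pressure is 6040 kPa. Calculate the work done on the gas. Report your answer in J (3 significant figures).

W ≈ 27900 J

Adiabatic: W = (P₁V₁ − P₂V₂)/(γ − 1) with γ = 7/5.
P₁V₁ = 14696 J, P₂V₂ = 25851 J.
W = (14696 − 25851) / 0.4 = -27888 J.
Work on gas = −W_by = 27888 J.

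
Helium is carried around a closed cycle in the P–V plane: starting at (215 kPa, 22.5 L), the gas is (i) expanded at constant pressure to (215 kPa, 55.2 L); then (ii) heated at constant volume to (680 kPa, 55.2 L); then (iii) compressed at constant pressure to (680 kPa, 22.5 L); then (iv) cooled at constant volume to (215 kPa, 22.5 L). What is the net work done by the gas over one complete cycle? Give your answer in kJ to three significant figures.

Constant-volume legs do no work.
W(i) = (215)(55.2 − 22.5) = 7031 J; W(iii) = (680)(22.5 − 55.2) = -22236 J.
W_net = 7031 − 22236 = -15206 J (the counter-clockwise enclosed area).

W_net ≈ -15.2 kJ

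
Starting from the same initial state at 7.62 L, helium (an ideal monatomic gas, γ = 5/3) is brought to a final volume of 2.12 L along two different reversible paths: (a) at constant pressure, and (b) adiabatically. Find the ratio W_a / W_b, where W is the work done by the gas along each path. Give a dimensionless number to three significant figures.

Path (a) isobaric: W = P₁(V₂ − V₁) → W_a/(P₁V₁) = -0.7218.
Path (b) adiabatic: W = P₁V₁(1 − (V₁/V₂)^(γ−1))/(γ−1) → W_b/(P₁V₁) = -2.02.
W_a / W_b = -0.7218 / -2.02 = 0.3574.

W_a / W_b ≈ 0.357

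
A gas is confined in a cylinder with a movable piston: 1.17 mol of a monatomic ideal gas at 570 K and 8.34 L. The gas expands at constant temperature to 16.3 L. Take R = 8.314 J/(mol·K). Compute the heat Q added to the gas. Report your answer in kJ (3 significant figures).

Q ≈ 3.72 kJ

Isothermal ⇒ ΔU = 0, so Q = W = nRT ln(V₂/V₁).
Q = (1.17)(8.314)(570) ln(16.3/8.34) = 5545 × 0.6701 = 3715 J.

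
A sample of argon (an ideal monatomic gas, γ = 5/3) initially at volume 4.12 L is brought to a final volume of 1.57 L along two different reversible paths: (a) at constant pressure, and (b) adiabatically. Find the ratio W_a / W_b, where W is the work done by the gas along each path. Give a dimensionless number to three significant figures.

W_a / W_b ≈ 0.457

Path (a) isobaric: W = P₁(V₂ − V₁) → W_a/(P₁V₁) = -0.6189.
Path (b) adiabatic: W = P₁V₁(1 − (V₁/V₂)^(γ−1))/(γ−1) → W_b/(P₁V₁) = -1.354.
W_a / W_b = -0.6189 / -1.354 = 0.4572.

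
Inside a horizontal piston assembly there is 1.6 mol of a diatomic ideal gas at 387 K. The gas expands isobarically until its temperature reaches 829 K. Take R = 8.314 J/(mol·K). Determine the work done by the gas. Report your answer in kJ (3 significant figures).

W ≈ 5.88 kJ

Isobaric: W = P ΔV = nR ΔT.
W = (1.6)(8.314)(829 − 387) = 5880 J.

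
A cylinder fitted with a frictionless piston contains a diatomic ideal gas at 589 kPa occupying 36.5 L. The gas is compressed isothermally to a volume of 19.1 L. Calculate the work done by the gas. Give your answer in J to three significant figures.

W ≈ -13900 J

Isothermal: W = nRT ln(V₂/V₁) = P₁V₁ ln(V₂/V₁).
P₁V₁ = (589 kPa)(36.5 L) = 21498 J.
W = 21498 × ln(19.1/36.5) = 21498 × -0.6476
W_by_gas = -13923 J.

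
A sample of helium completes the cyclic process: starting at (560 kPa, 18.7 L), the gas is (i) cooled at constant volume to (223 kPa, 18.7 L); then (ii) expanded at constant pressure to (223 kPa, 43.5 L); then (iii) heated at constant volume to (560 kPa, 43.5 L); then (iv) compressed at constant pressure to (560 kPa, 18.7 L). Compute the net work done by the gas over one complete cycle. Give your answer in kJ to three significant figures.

Constant-volume legs do no work.
W(ii) = (223)(43.5 − 18.7) = 5530 J; W(iv) = (560)(18.7 − 43.5) = -13888 J.
W_net = 5530 − 13888 = -8358 J (the counter-clockwise enclosed area).

W_net ≈ -8.36 kJ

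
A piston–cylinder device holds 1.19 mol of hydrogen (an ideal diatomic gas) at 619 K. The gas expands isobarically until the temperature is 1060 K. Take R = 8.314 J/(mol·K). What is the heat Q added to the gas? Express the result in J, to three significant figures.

Q ≈ 15300 J

Isobaric: W = nRΔT = (1.19)(8.314)(441) = 4363 J.
ΔU = nCᵥΔT with Cᵥ = 5R/2: ΔU = (1.19)(20.79)(441) = 10908 J.
Q = ΔU + W = 10908 + 4363 = 15271 J.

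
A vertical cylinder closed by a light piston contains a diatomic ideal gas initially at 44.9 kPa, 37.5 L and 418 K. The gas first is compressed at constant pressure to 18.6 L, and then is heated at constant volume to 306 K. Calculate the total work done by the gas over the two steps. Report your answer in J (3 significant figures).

W_total ≈ -849 J

Step 1 (isobaric): W = PΔV = (44.9 kPa)(18.6 − 37.5 L) = -848.6 J.
Step 2 (isochoric): W = 0 (constant volume).
W_total = -848.6 + 0 = -848.6 J.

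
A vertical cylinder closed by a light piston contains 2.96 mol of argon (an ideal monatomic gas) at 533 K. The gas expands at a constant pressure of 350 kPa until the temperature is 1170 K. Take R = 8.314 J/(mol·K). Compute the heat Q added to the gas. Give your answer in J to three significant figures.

Isobaric: W = nRΔT = (2.96)(8.314)(637) = 15676 J.
ΔU = nCᵥΔT with Cᵥ = 3R/2: ΔU = (2.96)(12.47)(637) = 23514 J.
Q = ΔU + W = 23514 + 15676 = 39191 J.

Q ≈ 39200 J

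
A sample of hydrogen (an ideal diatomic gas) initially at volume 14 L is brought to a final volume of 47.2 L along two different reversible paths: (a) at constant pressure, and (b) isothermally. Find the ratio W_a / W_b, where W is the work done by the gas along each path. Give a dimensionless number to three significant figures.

Path (a) isobaric: W = P₁(V₂ − V₁) → W_a/(P₁V₁) = 2.371.
Path (b) isothermal: W = P₁V₁ ln(V₂/V₁) → W_b/(P₁V₁) = 1.215.
W_a / W_b = 2.371 / 1.215 = 1.951.

W_a / W_b ≈ 1.95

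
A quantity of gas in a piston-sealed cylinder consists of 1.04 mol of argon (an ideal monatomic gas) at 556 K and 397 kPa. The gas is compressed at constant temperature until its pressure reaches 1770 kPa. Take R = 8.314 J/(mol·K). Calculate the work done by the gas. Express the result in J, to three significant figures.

Isothermal process: W = nRT ln(V₂/V₁) = nRT ln(P₁/P₂).
W = (1.04)(8.314)(556) × ln(397/1770)
  = 4807 × ln(0.2243) = 4807 × -1.495
W_by_gas = -7186 J.

W ≈ -7190 J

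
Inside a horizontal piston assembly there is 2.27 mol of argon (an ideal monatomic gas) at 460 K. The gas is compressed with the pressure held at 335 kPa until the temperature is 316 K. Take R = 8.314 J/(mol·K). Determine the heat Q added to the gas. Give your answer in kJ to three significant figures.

Q ≈ -6.79 kJ

Isobaric: W = nRΔT = (2.27)(8.314)(-144) = -2718 J.
ΔU = nCᵥΔT with Cᵥ = 3R/2: ΔU = (2.27)(12.47)(-144) = -4077 J.
Q = ΔU + W = -4077 − 2718 = -6794 J.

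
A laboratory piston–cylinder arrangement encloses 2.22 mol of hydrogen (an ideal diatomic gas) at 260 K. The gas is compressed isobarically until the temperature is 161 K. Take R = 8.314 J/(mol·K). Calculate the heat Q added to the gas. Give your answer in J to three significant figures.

Isobaric: W = nRΔT = (2.22)(8.314)(-99) = -1827 J.
ΔU = nCᵥΔT with Cᵥ = 5R/2: ΔU = (2.22)(20.79)(-99) = -4568 J.
Q = ΔU + W = -4568 − 1827 = -6395 J.

Q ≈ -6400 J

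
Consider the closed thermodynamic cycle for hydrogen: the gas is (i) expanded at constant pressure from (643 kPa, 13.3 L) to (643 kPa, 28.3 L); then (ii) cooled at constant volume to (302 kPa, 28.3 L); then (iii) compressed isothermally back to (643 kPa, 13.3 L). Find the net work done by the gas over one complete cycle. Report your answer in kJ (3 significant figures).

W_net ≈ 3.19 kJ

Leg (i): W = PΔV = (643)(28.3 − 13.3) = 9645 J.
Leg (ii): W = 0.
Leg (iii): W = PᵢVᵢ ln(V_f/Vᵢ) = (8547) ln(13.3/28.3) = -6454 J.
W_net = 9645 − 6454 = 3191 J.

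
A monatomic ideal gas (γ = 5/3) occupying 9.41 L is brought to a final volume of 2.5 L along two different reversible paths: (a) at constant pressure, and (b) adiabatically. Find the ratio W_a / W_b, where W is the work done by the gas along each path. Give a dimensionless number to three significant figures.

Path (a) isobaric: W = P₁(V₂ − V₁) → W_a/(P₁V₁) = -0.7343.
Path (b) adiabatic: W = P₁V₁(1 − (V₁/V₂)^(γ−1))/(γ−1) → W_b/(P₁V₁) = -2.13.
W_a / W_b = -0.7343 / -2.13 = 0.3448.

W_a / W_b ≈ 0.345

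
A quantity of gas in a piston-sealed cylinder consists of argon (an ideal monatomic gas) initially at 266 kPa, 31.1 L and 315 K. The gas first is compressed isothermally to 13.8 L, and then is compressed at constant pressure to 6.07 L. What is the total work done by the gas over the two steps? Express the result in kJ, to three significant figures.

Step 1 (isothermal): W = P₁V₁ ln(V₂/V₁) = (8273) ln(13.8/31.1) = -6722 J.
After step 1: P = 599.5 kPa, V = 13.8 L, T = 315 K.
Step 2 (isobaric): W = PΔV = (599.5 kPa)(6.07 − 13.8 L) = -4634 J.
W_total = -6722 − 4634 = -11356 J.

W_total ≈ -11.4 kJ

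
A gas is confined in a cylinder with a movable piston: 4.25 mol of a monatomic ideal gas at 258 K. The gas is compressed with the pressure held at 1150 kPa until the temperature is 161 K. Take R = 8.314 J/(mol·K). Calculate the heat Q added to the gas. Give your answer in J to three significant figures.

Q ≈ -8570 J

Isobaric: W = nRΔT = (4.25)(8.314)(-97) = -3427 J.
ΔU = nCᵥΔT with Cᵥ = 3R/2: ΔU = (4.25)(12.47)(-97) = -5141 J.
Q = ΔU + W = -5141 − 3427 = -8569 J.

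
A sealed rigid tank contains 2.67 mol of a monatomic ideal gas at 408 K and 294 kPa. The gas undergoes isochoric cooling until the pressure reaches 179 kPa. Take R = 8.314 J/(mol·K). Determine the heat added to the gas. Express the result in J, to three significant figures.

Q ≈ -5310 J

Constant volume ⇒ W = 0, so Q = ΔU = nCᵥΔT with Cᵥ = 3R/2 = 12.47 J/(mol·K).
At constant V, T₂/T₁ = P₂/P₁ ⇒ ΔT = T₁(P₂/P₁ − 1) = 408·(179/294 − 1) = -159.6 K.
ΔU = (2.67)(12.47)(-159.6) = -5314 J.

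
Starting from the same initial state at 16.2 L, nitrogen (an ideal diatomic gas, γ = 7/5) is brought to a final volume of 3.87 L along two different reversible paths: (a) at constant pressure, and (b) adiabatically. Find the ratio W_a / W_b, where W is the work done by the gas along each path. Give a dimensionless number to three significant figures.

Path (a) isobaric: W = P₁(V₂ − V₁) → W_a/(P₁V₁) = -0.7611.
Path (b) adiabatic: W = P₁V₁(1 − (V₁/V₂)^(γ−1))/(γ−1) → W_b/(P₁V₁) = -1.933.
W_a / W_b = -0.7611 / -1.933 = 0.3938.

W_a / W_b ≈ 0.394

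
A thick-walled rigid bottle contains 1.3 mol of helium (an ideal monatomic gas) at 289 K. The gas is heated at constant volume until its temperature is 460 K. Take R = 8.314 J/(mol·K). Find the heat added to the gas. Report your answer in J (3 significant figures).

Constant volume ⇒ W = 0, so Q = ΔU = nCᵥΔT with Cᵥ = 3R/2 = 12.47 J/(mol·K).
ΔU = (1.3)(12.47)(460 − 289) = 2772 J.

Q ≈ 2770 J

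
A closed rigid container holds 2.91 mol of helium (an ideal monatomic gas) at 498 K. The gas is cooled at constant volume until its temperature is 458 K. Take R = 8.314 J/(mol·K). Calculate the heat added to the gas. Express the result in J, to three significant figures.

Q ≈ -1450 J

Constant volume ⇒ W = 0, so Q = ΔU = nCᵥΔT with Cᵥ = 3R/2 = 12.47 J/(mol·K).
ΔU = (2.91)(12.47)(458 − 498) = -1452 J.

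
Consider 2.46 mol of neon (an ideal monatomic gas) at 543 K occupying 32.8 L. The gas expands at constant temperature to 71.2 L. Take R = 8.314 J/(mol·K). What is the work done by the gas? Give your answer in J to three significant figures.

Isothermal: W = nRT ln(V₂/V₁).
W = (2.46)(8.314)(543) × ln(71.2/32.8)
  = 11106 × 0.7751
W_by_gas = 8608 J.

W ≈ 8610 J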